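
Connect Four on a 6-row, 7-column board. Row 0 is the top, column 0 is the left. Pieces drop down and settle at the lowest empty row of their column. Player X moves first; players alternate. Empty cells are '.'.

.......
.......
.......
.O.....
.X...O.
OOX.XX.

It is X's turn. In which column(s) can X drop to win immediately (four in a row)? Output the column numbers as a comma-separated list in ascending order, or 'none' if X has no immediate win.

col 0: drop X → no win
col 1: drop X → no win
col 2: drop X → no win
col 3: drop X → WIN!
col 4: drop X → no win
col 5: drop X → no win
col 6: drop X → no win

Answer: 3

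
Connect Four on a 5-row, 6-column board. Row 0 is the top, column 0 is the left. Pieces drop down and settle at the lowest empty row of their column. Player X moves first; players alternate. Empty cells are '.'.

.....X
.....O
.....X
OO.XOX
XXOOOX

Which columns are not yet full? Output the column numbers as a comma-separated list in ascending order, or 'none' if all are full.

Answer: 0,1,2,3,4

Derivation:
col 0: top cell = '.' → open
col 1: top cell = '.' → open
col 2: top cell = '.' → open
col 3: top cell = '.' → open
col 4: top cell = '.' → open
col 5: top cell = 'X' → FULL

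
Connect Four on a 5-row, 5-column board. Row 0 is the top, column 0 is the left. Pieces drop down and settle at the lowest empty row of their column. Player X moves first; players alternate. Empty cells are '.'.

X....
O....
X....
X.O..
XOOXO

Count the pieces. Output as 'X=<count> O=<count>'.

X=5 O=5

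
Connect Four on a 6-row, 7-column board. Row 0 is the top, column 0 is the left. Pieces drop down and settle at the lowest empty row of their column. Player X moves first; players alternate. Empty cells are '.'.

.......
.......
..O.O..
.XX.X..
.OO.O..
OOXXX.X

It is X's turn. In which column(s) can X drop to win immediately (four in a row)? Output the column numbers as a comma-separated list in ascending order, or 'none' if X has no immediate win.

Answer: 5

Derivation:
col 0: drop X → no win
col 1: drop X → no win
col 2: drop X → no win
col 3: drop X → no win
col 4: drop X → no win
col 5: drop X → WIN!
col 6: drop X → no win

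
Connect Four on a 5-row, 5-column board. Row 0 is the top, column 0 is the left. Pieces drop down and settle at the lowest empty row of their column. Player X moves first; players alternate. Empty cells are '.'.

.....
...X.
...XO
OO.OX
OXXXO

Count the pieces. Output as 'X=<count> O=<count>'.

X=6 O=6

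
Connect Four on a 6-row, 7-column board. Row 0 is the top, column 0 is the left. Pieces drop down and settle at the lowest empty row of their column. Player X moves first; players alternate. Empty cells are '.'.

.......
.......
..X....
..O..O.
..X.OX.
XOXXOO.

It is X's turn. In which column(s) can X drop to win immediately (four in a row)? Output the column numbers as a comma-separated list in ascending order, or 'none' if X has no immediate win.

Answer: none

Derivation:
col 0: drop X → no win
col 1: drop X → no win
col 2: drop X → no win
col 3: drop X → no win
col 4: drop X → no win
col 5: drop X → no win
col 6: drop X → no win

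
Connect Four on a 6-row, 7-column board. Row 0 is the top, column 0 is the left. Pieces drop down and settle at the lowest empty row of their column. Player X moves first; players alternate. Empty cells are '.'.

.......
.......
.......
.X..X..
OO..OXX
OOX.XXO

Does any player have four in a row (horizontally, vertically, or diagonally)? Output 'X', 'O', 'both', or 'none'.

none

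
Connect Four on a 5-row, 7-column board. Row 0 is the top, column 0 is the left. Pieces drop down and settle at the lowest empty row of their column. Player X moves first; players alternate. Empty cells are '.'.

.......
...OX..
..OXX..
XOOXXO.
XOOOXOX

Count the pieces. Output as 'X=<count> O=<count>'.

X=9 O=9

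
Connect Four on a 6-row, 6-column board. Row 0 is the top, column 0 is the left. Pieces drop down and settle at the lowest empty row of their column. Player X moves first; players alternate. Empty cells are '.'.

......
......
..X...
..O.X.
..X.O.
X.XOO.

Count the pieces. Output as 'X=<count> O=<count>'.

X=5 O=4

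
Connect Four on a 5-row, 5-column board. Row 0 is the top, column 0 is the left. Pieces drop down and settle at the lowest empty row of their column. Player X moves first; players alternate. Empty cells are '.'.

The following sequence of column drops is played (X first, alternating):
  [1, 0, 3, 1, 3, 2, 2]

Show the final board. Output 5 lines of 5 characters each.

Answer: .....
.....
.....
.OXX.
OXOX.

Derivation:
Move 1: X drops in col 1, lands at row 4
Move 2: O drops in col 0, lands at row 4
Move 3: X drops in col 3, lands at row 4
Move 4: O drops in col 1, lands at row 3
Move 5: X drops in col 3, lands at row 3
Move 6: O drops in col 2, lands at row 4
Move 7: X drops in col 2, lands at row 3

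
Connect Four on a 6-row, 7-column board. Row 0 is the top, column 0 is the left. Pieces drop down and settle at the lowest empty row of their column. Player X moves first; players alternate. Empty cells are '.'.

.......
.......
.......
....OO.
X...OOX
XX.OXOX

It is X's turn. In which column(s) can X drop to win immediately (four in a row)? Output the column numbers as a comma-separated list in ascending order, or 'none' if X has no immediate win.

Answer: none

Derivation:
col 0: drop X → no win
col 1: drop X → no win
col 2: drop X → no win
col 3: drop X → no win
col 4: drop X → no win
col 5: drop X → no win
col 6: drop X → no win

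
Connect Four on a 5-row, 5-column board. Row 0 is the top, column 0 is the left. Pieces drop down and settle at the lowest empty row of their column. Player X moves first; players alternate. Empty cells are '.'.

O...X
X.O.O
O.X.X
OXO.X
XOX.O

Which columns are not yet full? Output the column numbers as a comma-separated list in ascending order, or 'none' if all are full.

Answer: 1,2,3

Derivation:
col 0: top cell = 'O' → FULL
col 1: top cell = '.' → open
col 2: top cell = '.' → open
col 3: top cell = '.' → open
col 4: top cell = 'X' → FULL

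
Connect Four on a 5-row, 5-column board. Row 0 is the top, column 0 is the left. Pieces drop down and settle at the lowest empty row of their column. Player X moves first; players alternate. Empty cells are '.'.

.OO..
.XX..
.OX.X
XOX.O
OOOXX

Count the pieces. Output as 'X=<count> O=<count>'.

X=8 O=8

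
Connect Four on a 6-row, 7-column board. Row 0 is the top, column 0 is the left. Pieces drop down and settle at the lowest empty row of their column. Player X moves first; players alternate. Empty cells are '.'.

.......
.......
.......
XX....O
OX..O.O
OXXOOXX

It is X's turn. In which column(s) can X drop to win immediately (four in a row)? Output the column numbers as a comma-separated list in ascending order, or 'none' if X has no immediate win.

Answer: 1

Derivation:
col 0: drop X → no win
col 1: drop X → WIN!
col 2: drop X → no win
col 3: drop X → no win
col 4: drop X → no win
col 5: drop X → no win
col 6: drop X → no win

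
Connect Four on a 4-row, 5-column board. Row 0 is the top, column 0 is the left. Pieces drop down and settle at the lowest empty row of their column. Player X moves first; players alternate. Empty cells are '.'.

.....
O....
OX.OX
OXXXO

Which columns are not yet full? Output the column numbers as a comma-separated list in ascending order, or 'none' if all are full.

col 0: top cell = '.' → open
col 1: top cell = '.' → open
col 2: top cell = '.' → open
col 3: top cell = '.' → open
col 4: top cell = '.' → open

Answer: 0,1,2,3,4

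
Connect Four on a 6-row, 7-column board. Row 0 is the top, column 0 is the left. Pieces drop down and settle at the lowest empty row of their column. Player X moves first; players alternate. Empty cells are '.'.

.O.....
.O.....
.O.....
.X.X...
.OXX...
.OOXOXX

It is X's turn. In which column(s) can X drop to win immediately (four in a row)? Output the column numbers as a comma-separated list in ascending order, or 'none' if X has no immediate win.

Answer: 3

Derivation:
col 0: drop X → no win
col 2: drop X → no win
col 3: drop X → WIN!
col 4: drop X → no win
col 5: drop X → no win
col 6: drop X → no win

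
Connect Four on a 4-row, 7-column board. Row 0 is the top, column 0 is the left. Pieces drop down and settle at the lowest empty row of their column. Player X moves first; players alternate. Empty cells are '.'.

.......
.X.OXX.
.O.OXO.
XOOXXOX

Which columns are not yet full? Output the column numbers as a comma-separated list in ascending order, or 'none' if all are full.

col 0: top cell = '.' → open
col 1: top cell = '.' → open
col 2: top cell = '.' → open
col 3: top cell = '.' → open
col 4: top cell = '.' → open
col 5: top cell = '.' → open
col 6: top cell = '.' → open

Answer: 0,1,2,3,4,5,6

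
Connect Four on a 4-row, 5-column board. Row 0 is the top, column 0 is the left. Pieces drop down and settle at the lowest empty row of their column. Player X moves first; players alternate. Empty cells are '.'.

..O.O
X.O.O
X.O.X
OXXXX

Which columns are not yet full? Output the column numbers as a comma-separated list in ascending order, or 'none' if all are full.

Answer: 0,1,3

Derivation:
col 0: top cell = '.' → open
col 1: top cell = '.' → open
col 2: top cell = 'O' → FULL
col 3: top cell = '.' → open
col 4: top cell = 'O' → FULL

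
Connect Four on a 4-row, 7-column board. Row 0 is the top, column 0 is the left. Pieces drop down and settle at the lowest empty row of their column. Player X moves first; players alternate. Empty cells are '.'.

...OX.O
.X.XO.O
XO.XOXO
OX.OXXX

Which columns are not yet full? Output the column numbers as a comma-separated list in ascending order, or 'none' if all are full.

Answer: 0,1,2,5

Derivation:
col 0: top cell = '.' → open
col 1: top cell = '.' → open
col 2: top cell = '.' → open
col 3: top cell = 'O' → FULL
col 4: top cell = 'X' → FULL
col 5: top cell = '.' → open
col 6: top cell = 'O' → FULL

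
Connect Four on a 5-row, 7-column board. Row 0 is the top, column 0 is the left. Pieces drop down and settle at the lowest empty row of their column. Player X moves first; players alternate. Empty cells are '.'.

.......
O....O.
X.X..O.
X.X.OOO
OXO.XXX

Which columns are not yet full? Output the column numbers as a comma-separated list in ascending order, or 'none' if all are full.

col 0: top cell = '.' → open
col 1: top cell = '.' → open
col 2: top cell = '.' → open
col 3: top cell = '.' → open
col 4: top cell = '.' → open
col 5: top cell = '.' → open
col 6: top cell = '.' → open

Answer: 0,1,2,3,4,5,6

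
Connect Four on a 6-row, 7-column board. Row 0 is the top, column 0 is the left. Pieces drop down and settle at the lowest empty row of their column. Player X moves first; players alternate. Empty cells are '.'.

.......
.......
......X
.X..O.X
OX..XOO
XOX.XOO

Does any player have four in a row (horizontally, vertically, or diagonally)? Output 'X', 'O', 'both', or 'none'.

none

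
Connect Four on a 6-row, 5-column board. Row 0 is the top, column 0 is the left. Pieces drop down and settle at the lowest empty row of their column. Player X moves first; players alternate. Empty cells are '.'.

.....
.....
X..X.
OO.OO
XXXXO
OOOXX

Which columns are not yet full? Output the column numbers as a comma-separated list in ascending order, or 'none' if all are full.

Answer: 0,1,2,3,4

Derivation:
col 0: top cell = '.' → open
col 1: top cell = '.' → open
col 2: top cell = '.' → open
col 3: top cell = '.' → open
col 4: top cell = '.' → open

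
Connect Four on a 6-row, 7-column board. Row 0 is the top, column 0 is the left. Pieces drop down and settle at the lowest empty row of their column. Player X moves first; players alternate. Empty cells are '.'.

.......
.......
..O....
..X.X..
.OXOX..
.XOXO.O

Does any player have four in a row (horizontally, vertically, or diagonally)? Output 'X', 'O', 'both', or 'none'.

none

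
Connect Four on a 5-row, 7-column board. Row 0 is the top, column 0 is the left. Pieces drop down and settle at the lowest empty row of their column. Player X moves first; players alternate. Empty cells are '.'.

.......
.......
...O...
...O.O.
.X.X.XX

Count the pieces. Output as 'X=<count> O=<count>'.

X=4 O=3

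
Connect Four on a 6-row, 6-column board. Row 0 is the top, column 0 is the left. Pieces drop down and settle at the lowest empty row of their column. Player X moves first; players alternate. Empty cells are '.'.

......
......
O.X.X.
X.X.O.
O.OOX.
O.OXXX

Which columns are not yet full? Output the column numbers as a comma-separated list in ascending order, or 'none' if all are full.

Answer: 0,1,2,3,4,5

Derivation:
col 0: top cell = '.' → open
col 1: top cell = '.' → open
col 2: top cell = '.' → open
col 3: top cell = '.' → open
col 4: top cell = '.' → open
col 5: top cell = '.' → open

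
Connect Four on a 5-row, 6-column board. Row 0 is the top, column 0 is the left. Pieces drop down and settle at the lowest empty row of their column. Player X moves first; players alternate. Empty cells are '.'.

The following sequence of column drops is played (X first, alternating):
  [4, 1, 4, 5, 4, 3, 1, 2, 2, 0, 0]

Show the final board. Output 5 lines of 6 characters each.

Answer: ......
......
....X.
XXX.X.
OOOOXO

Derivation:
Move 1: X drops in col 4, lands at row 4
Move 2: O drops in col 1, lands at row 4
Move 3: X drops in col 4, lands at row 3
Move 4: O drops in col 5, lands at row 4
Move 5: X drops in col 4, lands at row 2
Move 6: O drops in col 3, lands at row 4
Move 7: X drops in col 1, lands at row 3
Move 8: O drops in col 2, lands at row 4
Move 9: X drops in col 2, lands at row 3
Move 10: O drops in col 0, lands at row 4
Move 11: X drops in col 0, lands at row 3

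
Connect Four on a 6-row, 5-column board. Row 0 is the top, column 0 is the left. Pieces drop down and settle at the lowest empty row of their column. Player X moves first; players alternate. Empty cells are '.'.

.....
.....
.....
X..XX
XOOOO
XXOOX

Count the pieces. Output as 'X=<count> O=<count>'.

X=7 O=6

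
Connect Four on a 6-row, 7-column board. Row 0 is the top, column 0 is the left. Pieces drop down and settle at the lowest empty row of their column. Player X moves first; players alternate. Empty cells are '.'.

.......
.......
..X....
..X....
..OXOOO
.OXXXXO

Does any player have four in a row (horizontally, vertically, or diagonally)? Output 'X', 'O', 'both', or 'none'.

X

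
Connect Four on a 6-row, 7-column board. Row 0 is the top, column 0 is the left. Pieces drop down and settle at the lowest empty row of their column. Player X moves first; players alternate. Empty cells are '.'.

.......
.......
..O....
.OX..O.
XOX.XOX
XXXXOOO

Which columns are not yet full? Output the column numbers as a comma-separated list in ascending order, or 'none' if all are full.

col 0: top cell = '.' → open
col 1: top cell = '.' → open
col 2: top cell = '.' → open
col 3: top cell = '.' → open
col 4: top cell = '.' → open
col 5: top cell = '.' → open
col 6: top cell = '.' → open

Answer: 0,1,2,3,4,5,6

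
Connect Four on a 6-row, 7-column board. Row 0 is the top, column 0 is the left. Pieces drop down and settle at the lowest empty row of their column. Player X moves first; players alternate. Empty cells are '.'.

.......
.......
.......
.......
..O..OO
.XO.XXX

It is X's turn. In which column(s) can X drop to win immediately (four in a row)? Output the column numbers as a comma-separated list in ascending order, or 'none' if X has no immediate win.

Answer: 3

Derivation:
col 0: drop X → no win
col 1: drop X → no win
col 2: drop X → no win
col 3: drop X → WIN!
col 4: drop X → no win
col 5: drop X → no win
col 6: drop X → no win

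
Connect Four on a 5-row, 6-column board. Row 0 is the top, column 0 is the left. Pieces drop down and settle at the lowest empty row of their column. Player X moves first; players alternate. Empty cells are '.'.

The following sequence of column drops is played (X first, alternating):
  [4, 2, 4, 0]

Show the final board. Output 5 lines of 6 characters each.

Move 1: X drops in col 4, lands at row 4
Move 2: O drops in col 2, lands at row 4
Move 3: X drops in col 4, lands at row 3
Move 4: O drops in col 0, lands at row 4

Answer: ......
......
......
....X.
O.O.X.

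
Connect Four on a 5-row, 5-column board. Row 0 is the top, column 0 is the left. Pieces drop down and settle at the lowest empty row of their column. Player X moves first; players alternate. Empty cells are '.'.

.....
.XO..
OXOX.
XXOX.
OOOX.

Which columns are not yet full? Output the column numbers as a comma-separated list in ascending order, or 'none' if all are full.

col 0: top cell = '.' → open
col 1: top cell = '.' → open
col 2: top cell = '.' → open
col 3: top cell = '.' → open
col 4: top cell = '.' → open

Answer: 0,1,2,3,4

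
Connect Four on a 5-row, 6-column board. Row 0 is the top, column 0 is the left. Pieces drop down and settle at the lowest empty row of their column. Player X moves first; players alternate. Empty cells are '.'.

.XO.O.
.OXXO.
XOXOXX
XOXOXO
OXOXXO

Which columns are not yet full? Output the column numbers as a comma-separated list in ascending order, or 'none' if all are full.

col 0: top cell = '.' → open
col 1: top cell = 'X' → FULL
col 2: top cell = 'O' → FULL
col 3: top cell = '.' → open
col 4: top cell = 'O' → FULL
col 5: top cell = '.' → open

Answer: 0,3,5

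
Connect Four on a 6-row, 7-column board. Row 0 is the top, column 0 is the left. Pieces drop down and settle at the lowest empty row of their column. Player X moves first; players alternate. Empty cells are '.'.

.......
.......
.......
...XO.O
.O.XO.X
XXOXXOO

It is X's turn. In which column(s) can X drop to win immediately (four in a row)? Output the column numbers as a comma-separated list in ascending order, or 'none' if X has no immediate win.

col 0: drop X → no win
col 1: drop X → no win
col 2: drop X → no win
col 3: drop X → WIN!
col 4: drop X → no win
col 5: drop X → no win
col 6: drop X → no win

Answer: 3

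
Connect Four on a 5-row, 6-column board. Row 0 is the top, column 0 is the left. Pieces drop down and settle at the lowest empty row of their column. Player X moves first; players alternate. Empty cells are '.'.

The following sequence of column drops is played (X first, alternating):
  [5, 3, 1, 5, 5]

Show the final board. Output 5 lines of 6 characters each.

Move 1: X drops in col 5, lands at row 4
Move 2: O drops in col 3, lands at row 4
Move 3: X drops in col 1, lands at row 4
Move 4: O drops in col 5, lands at row 3
Move 5: X drops in col 5, lands at row 2

Answer: ......
......
.....X
.....O
.X.O.X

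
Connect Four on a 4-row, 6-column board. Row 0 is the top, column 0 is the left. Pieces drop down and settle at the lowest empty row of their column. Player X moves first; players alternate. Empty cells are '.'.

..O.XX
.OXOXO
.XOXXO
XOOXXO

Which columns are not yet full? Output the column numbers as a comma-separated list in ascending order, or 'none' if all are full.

Answer: 0,1,3

Derivation:
col 0: top cell = '.' → open
col 1: top cell = '.' → open
col 2: top cell = 'O' → FULL
col 3: top cell = '.' → open
col 4: top cell = 'X' → FULL
col 5: top cell = 'X' → FULL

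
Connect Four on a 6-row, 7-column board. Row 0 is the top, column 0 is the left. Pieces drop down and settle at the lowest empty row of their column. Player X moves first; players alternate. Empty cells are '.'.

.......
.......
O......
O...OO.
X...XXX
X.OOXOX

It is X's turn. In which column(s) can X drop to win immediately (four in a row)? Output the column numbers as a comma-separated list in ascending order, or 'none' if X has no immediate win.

col 0: drop X → no win
col 1: drop X → no win
col 2: drop X → no win
col 3: drop X → WIN!
col 4: drop X → no win
col 5: drop X → no win
col 6: drop X → no win

Answer: 3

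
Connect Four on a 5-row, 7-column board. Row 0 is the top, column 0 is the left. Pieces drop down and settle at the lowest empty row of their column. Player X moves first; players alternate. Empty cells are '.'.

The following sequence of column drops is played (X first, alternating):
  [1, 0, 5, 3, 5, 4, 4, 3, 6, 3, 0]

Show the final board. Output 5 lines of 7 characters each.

Answer: .......
.......
...O...
X..OXX.
OX.OOXX

Derivation:
Move 1: X drops in col 1, lands at row 4
Move 2: O drops in col 0, lands at row 4
Move 3: X drops in col 5, lands at row 4
Move 4: O drops in col 3, lands at row 4
Move 5: X drops in col 5, lands at row 3
Move 6: O drops in col 4, lands at row 4
Move 7: X drops in col 4, lands at row 3
Move 8: O drops in col 3, lands at row 3
Move 9: X drops in col 6, lands at row 4
Move 10: O drops in col 3, lands at row 2
Move 11: X drops in col 0, lands at row 3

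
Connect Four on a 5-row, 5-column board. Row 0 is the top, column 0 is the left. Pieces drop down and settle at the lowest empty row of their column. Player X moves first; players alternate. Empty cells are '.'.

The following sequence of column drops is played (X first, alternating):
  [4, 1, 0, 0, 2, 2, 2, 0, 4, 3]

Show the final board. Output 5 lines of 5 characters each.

Move 1: X drops in col 4, lands at row 4
Move 2: O drops in col 1, lands at row 4
Move 3: X drops in col 0, lands at row 4
Move 4: O drops in col 0, lands at row 3
Move 5: X drops in col 2, lands at row 4
Move 6: O drops in col 2, lands at row 3
Move 7: X drops in col 2, lands at row 2
Move 8: O drops in col 0, lands at row 2
Move 9: X drops in col 4, lands at row 3
Move 10: O drops in col 3, lands at row 4

Answer: .....
.....
O.X..
O.O.X
XOXOX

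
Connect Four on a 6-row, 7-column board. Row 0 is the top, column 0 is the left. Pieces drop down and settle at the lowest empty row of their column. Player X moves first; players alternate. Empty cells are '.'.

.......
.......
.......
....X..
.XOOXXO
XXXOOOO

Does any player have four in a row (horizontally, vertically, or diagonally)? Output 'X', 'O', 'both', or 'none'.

O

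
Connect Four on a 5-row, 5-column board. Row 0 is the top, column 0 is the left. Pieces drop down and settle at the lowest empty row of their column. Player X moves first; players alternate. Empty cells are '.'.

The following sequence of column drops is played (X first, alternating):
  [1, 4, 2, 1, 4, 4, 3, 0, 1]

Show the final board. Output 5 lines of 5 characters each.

Move 1: X drops in col 1, lands at row 4
Move 2: O drops in col 4, lands at row 4
Move 3: X drops in col 2, lands at row 4
Move 4: O drops in col 1, lands at row 3
Move 5: X drops in col 4, lands at row 3
Move 6: O drops in col 4, lands at row 2
Move 7: X drops in col 3, lands at row 4
Move 8: O drops in col 0, lands at row 4
Move 9: X drops in col 1, lands at row 2

Answer: .....
.....
.X..O
.O..X
OXXXO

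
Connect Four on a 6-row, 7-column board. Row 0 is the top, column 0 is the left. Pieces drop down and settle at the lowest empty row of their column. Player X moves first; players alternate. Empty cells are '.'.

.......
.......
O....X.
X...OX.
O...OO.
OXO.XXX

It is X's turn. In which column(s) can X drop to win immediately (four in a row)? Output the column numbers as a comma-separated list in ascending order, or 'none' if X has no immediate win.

col 0: drop X → no win
col 1: drop X → no win
col 2: drop X → no win
col 3: drop X → WIN!
col 4: drop X → no win
col 5: drop X → no win
col 6: drop X → no win

Answer: 3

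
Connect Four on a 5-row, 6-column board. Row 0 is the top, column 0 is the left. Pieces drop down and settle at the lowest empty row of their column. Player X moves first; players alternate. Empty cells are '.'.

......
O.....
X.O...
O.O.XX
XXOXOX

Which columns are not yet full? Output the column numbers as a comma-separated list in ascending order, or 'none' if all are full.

col 0: top cell = '.' → open
col 1: top cell = '.' → open
col 2: top cell = '.' → open
col 3: top cell = '.' → open
col 4: top cell = '.' → open
col 5: top cell = '.' → open

Answer: 0,1,2,3,4,5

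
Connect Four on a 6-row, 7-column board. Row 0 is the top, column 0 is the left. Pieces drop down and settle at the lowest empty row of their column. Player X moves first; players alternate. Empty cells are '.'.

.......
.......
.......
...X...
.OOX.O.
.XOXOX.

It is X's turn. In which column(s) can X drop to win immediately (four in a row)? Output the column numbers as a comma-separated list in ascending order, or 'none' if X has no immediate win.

col 0: drop X → no win
col 1: drop X → no win
col 2: drop X → no win
col 3: drop X → WIN!
col 4: drop X → no win
col 5: drop X → no win
col 6: drop X → no win

Answer: 3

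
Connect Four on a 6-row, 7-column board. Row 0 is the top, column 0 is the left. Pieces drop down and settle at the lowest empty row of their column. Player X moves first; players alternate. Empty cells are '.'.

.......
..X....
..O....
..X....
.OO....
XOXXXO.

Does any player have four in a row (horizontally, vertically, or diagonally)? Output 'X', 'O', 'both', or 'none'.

none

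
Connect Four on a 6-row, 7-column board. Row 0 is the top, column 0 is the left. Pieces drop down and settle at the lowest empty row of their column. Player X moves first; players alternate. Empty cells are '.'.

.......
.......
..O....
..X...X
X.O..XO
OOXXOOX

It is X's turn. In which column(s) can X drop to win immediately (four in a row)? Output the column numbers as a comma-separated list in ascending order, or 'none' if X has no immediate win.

Answer: none

Derivation:
col 0: drop X → no win
col 1: drop X → no win
col 2: drop X → no win
col 3: drop X → no win
col 4: drop X → no win
col 5: drop X → no win
col 6: drop X → no win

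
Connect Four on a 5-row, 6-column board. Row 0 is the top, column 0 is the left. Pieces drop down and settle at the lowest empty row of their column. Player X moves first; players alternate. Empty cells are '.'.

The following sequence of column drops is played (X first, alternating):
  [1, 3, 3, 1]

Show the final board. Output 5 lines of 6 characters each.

Move 1: X drops in col 1, lands at row 4
Move 2: O drops in col 3, lands at row 4
Move 3: X drops in col 3, lands at row 3
Move 4: O drops in col 1, lands at row 3

Answer: ......
......
......
.O.X..
.X.O..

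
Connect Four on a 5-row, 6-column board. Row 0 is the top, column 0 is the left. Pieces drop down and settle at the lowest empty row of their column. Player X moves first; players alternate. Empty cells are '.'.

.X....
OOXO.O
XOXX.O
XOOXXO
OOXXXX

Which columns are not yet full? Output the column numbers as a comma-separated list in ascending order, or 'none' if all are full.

Answer: 0,2,3,4,5

Derivation:
col 0: top cell = '.' → open
col 1: top cell = 'X' → FULL
col 2: top cell = '.' → open
col 3: top cell = '.' → open
col 4: top cell = '.' → open
col 5: top cell = '.' → open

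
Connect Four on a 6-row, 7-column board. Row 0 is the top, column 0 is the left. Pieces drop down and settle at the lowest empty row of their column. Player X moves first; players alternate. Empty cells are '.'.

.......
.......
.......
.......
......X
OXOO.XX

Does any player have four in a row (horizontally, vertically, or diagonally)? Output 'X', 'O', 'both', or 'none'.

none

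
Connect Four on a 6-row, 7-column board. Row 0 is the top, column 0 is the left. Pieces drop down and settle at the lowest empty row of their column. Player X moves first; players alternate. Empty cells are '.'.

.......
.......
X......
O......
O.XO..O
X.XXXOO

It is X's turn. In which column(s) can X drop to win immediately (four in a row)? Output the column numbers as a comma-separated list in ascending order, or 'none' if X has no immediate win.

col 0: drop X → no win
col 1: drop X → WIN!
col 2: drop X → no win
col 3: drop X → no win
col 4: drop X → no win
col 5: drop X → no win
col 6: drop X → no win

Answer: 1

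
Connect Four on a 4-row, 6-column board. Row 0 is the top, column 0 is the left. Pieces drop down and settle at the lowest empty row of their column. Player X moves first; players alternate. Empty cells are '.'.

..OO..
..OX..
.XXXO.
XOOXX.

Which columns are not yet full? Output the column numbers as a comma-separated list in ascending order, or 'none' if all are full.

col 0: top cell = '.' → open
col 1: top cell = '.' → open
col 2: top cell = 'O' → FULL
col 3: top cell = 'O' → FULL
col 4: top cell = '.' → open
col 5: top cell = '.' → open

Answer: 0,1,4,5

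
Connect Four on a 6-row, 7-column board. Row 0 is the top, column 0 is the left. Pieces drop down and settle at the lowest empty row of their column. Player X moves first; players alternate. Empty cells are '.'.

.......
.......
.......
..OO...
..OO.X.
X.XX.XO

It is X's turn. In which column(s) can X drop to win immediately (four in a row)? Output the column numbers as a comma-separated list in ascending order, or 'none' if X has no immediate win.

Answer: 1,4

Derivation:
col 0: drop X → no win
col 1: drop X → WIN!
col 2: drop X → no win
col 3: drop X → no win
col 4: drop X → WIN!
col 5: drop X → no win
col 6: drop X → no win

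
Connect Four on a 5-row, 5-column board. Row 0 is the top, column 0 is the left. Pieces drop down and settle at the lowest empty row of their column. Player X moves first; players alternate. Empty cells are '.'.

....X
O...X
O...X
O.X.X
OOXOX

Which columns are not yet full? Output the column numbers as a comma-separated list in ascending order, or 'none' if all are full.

col 0: top cell = '.' → open
col 1: top cell = '.' → open
col 2: top cell = '.' → open
col 3: top cell = '.' → open
col 4: top cell = 'X' → FULL

Answer: 0,1,2,3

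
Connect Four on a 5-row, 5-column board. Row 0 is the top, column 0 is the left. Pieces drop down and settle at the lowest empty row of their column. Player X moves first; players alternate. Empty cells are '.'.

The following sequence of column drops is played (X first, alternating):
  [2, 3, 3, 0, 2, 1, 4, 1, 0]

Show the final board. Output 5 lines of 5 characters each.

Answer: .....
.....
.....
XOXX.
OOXOX

Derivation:
Move 1: X drops in col 2, lands at row 4
Move 2: O drops in col 3, lands at row 4
Move 3: X drops in col 3, lands at row 3
Move 4: O drops in col 0, lands at row 4
Move 5: X drops in col 2, lands at row 3
Move 6: O drops in col 1, lands at row 4
Move 7: X drops in col 4, lands at row 4
Move 8: O drops in col 1, lands at row 3
Move 9: X drops in col 0, lands at row 3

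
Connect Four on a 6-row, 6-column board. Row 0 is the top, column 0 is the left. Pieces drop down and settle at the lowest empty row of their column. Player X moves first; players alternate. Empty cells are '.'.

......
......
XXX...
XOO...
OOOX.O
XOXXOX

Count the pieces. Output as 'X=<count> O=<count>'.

X=9 O=8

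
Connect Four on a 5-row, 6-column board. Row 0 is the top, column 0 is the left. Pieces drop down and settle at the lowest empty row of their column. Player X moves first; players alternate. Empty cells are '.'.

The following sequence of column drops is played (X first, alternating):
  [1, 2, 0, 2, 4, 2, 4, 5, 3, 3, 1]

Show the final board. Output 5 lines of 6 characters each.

Answer: ......
......
..O...
.XOOX.
XXOXXO

Derivation:
Move 1: X drops in col 1, lands at row 4
Move 2: O drops in col 2, lands at row 4
Move 3: X drops in col 0, lands at row 4
Move 4: O drops in col 2, lands at row 3
Move 5: X drops in col 4, lands at row 4
Move 6: O drops in col 2, lands at row 2
Move 7: X drops in col 4, lands at row 3
Move 8: O drops in col 5, lands at row 4
Move 9: X drops in col 3, lands at row 4
Move 10: O drops in col 3, lands at row 3
Move 11: X drops in col 1, lands at row 3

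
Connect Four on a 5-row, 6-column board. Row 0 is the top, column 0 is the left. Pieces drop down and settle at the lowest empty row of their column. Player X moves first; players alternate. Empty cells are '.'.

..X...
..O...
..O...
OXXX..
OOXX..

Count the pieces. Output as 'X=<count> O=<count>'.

X=6 O=5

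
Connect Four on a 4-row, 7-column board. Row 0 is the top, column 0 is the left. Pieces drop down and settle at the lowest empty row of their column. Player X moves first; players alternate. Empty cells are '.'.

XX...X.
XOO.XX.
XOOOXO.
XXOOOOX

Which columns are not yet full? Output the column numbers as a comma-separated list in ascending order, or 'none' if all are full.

col 0: top cell = 'X' → FULL
col 1: top cell = 'X' → FULL
col 2: top cell = '.' → open
col 3: top cell = '.' → open
col 4: top cell = '.' → open
col 5: top cell = 'X' → FULL
col 6: top cell = '.' → open

Answer: 2,3,4,6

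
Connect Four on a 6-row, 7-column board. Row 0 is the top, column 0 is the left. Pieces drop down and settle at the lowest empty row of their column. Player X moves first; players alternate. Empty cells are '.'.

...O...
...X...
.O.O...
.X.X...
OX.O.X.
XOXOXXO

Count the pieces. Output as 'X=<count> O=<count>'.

X=9 O=8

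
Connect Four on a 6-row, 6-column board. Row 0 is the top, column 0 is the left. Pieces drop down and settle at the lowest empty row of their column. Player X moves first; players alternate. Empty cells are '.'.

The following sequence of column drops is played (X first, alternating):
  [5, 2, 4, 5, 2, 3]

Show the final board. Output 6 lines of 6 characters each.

Answer: ......
......
......
......
..X..O
..OOXX

Derivation:
Move 1: X drops in col 5, lands at row 5
Move 2: O drops in col 2, lands at row 5
Move 3: X drops in col 4, lands at row 5
Move 4: O drops in col 5, lands at row 4
Move 5: X drops in col 2, lands at row 4
Move 6: O drops in col 3, lands at row 5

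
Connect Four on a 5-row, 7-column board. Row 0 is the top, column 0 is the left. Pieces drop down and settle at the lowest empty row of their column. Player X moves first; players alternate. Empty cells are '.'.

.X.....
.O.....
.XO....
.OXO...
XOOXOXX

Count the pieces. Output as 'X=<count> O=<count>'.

X=7 O=7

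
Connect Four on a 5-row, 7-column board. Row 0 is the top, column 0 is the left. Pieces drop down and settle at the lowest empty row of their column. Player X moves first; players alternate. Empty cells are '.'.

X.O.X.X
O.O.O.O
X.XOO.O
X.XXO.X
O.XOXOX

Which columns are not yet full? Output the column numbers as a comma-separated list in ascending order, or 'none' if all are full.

Answer: 1,3,5

Derivation:
col 0: top cell = 'X' → FULL
col 1: top cell = '.' → open
col 2: top cell = 'O' → FULL
col 3: top cell = '.' → open
col 4: top cell = 'X' → FULL
col 5: top cell = '.' → open
col 6: top cell = 'X' → FULL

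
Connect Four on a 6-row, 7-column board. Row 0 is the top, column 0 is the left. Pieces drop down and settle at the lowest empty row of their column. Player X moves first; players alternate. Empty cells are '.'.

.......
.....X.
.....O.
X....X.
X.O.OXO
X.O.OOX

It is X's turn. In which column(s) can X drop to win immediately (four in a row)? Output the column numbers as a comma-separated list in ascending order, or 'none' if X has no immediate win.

Answer: 0

Derivation:
col 0: drop X → WIN!
col 1: drop X → no win
col 2: drop X → no win
col 3: drop X → no win
col 4: drop X → no win
col 5: drop X → no win
col 6: drop X → no win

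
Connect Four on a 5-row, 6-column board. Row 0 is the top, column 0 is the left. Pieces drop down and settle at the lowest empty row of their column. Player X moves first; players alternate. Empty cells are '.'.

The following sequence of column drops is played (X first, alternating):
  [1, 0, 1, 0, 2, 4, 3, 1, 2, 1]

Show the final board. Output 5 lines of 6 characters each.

Move 1: X drops in col 1, lands at row 4
Move 2: O drops in col 0, lands at row 4
Move 3: X drops in col 1, lands at row 3
Move 4: O drops in col 0, lands at row 3
Move 5: X drops in col 2, lands at row 4
Move 6: O drops in col 4, lands at row 4
Move 7: X drops in col 3, lands at row 4
Move 8: O drops in col 1, lands at row 2
Move 9: X drops in col 2, lands at row 3
Move 10: O drops in col 1, lands at row 1

Answer: ......
.O....
.O....
OXX...
OXXXO.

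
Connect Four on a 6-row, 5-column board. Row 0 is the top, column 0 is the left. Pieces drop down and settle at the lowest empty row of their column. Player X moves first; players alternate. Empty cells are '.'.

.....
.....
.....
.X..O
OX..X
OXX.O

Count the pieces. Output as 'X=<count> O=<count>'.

X=5 O=4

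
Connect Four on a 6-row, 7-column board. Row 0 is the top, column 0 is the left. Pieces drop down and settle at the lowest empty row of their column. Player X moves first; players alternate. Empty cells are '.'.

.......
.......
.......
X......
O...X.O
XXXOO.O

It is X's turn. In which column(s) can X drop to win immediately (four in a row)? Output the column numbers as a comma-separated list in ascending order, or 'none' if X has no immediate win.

Answer: none

Derivation:
col 0: drop X → no win
col 1: drop X → no win
col 2: drop X → no win
col 3: drop X → no win
col 4: drop X → no win
col 5: drop X → no win
col 6: drop X → no win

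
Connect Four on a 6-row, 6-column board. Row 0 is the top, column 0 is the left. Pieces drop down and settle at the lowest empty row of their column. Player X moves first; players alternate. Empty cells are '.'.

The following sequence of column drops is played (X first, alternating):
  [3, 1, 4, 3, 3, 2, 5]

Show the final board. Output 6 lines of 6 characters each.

Move 1: X drops in col 3, lands at row 5
Move 2: O drops in col 1, lands at row 5
Move 3: X drops in col 4, lands at row 5
Move 4: O drops in col 3, lands at row 4
Move 5: X drops in col 3, lands at row 3
Move 6: O drops in col 2, lands at row 5
Move 7: X drops in col 5, lands at row 5

Answer: ......
......
......
...X..
...O..
.OOXXX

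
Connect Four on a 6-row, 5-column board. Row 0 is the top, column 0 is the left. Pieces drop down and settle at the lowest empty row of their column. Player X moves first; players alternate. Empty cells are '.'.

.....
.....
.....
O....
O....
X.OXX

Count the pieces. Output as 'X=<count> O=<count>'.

X=3 O=3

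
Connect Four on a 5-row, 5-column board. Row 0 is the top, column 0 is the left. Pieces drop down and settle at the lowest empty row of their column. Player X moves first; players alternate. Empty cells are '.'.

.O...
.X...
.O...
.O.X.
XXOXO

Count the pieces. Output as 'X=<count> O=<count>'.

X=5 O=5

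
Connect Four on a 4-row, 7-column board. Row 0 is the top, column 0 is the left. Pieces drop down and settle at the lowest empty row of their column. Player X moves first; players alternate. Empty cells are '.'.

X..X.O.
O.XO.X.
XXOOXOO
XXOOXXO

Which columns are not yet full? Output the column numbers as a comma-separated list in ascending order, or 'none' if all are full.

col 0: top cell = 'X' → FULL
col 1: top cell = '.' → open
col 2: top cell = '.' → open
col 3: top cell = 'X' → FULL
col 4: top cell = '.' → open
col 5: top cell = 'O' → FULL
col 6: top cell = '.' → open

Answer: 1,2,4,6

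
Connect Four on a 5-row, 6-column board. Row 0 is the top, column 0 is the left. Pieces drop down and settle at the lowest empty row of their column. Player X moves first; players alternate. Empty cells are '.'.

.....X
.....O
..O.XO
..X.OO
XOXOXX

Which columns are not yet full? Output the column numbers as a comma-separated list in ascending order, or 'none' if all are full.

Answer: 0,1,2,3,4

Derivation:
col 0: top cell = '.' → open
col 1: top cell = '.' → open
col 2: top cell = '.' → open
col 3: top cell = '.' → open
col 4: top cell = '.' → open
col 5: top cell = 'X' → FULL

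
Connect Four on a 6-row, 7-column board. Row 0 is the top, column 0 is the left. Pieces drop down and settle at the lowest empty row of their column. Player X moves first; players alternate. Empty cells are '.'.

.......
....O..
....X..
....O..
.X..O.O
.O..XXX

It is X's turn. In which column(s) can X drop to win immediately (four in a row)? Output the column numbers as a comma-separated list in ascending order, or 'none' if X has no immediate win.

Answer: 3

Derivation:
col 0: drop X → no win
col 1: drop X → no win
col 2: drop X → no win
col 3: drop X → WIN!
col 4: drop X → no win
col 5: drop X → no win
col 6: drop X → no win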